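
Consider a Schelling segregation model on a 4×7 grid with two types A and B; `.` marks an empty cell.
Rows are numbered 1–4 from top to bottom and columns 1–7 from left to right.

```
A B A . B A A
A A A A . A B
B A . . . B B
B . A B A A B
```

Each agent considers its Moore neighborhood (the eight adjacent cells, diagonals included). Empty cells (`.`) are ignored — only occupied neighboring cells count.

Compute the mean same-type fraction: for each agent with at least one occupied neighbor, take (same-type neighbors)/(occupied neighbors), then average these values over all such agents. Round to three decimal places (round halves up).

(1,1)A 2/3
(1,2)B 0/5
(1,3)A 3/4
(1,5)B 0/3
(1,6)A 2/4
(1,7)A 2/3
(2,1)A 3/5
(2,2)A 5/7
(2,3)A 4/5
(2,4)A 2/3
(2,6)A 2/6
(2,7)B 2/5
(3,1)B 1/4
(3,2)A 4/6
(3,6)B 3/6
(3,7)B 3/5
(4,1)B 1/2
(4,3)A 1/2
(4,4)B 0/2
(4,5)A 1/3
(4,6)A 1/4
(4,7)B 2/3
Sum over 22 agents: 2/3 + 0/5 + 3/4 + 0/3 + 2/4 + 2/3 + 3/5 + 5/7 + 4/5 + 2/3 + 2/6 + 2/5 + 1/4 + 4/6 + 3/6 + 3/5 + 1/2 + 1/2 + 0/2 + 1/3 + 1/4 + 2/3 = 1451/140; mean = 1451/140 ÷ 22 = 1451/3080 = 0.471103… → 0.471.

0.471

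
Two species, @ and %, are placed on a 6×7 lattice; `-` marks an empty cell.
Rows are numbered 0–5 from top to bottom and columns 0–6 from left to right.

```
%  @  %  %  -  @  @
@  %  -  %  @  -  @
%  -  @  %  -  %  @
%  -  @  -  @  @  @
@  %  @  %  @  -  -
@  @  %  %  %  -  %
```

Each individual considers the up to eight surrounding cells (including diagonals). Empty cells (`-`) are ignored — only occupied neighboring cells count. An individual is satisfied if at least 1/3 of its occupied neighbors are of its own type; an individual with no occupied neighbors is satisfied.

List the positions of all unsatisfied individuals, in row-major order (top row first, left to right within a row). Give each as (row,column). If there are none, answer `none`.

Row 0: (0,0)% 1/3 satisfied · (0,1)@ 1/4 not · (0,2)% 3/4 satisfied · (0,3)% 2/3 satisfied · (0,5)@ 3/3 satisfied · (0,6)@ 2/2 satisfied
Row 1: (1,0)@ 1/4 not · (1,1)% 3/6 satisfied · (1,3)% 3/5 satisfied · (1,4)@ 1/5 not · (1,6)@ 3/4 satisfied
Row 2: (2,0)% 2/3 satisfied · (2,2)@ 1/4 not · (2,3)% 1/5 not · (2,5)% 0/6 not · (2,6)@ 3/4 satisfied
Row 3: (3,0)% 2/3 satisfied · (3,2)@ 2/5 satisfied · (3,4)@ 2/5 satisfied · (3,5)@ 4/5 satisfied · (3,6)@ 2/3 satisfied
Row 4: (4,0)@ 2/4 satisfied · (4,1)% 2/7 not · (4,2)@ 2/6 satisfied · (4,3)% 3/7 satisfied · (4,4)@ 2/5 satisfied
Row 5: (5,0)@ 2/3 satisfied · (5,1)@ 3/5 satisfied · (5,2)% 3/5 satisfied · (5,3)% 3/5 satisfied · (5,4)% 2/3 satisfied · (5,6)% 0/0 satisfied

(0,1), (1,0), (1,4), (2,2), (2,3), (2,5), (4,1)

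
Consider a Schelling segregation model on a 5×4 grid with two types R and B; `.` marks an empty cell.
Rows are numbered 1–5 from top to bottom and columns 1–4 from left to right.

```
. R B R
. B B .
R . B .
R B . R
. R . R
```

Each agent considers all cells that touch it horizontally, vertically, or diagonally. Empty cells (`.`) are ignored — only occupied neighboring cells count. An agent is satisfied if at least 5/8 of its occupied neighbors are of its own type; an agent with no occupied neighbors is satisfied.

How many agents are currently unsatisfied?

Row 1: (1,2)R 0/3 ✗ · (1,3)B 2/4 ✗ · (1,4)R 0/2 ✗
Row 2: (2,2)B 3/5 ✗ · (2,3)B 3/5 ✗
Row 3: (3,1)R 1/3 ✗ · (3,3)B 3/4 ✓
Row 4: (4,1)R 2/3 ✓ · (4,2)B 1/4 ✗ · (4,4)R 1/2 ✗
Row 5: (5,2)R 1/2 ✗ · (5,4)R 1/1 ✓
Unsatisfied: (1,2), (1,3), (1,4), (2,2), (2,3), (3,1), (4,2), (4,4), (5,2) — 9 in total.

9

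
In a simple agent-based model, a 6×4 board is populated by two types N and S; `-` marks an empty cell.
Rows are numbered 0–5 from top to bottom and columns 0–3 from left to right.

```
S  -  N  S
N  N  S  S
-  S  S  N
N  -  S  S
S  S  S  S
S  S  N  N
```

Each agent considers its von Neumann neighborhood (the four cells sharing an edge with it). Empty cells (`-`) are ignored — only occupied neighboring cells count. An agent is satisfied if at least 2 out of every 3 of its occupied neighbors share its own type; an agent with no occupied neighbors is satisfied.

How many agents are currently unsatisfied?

Row 0: (0,0)S 0/1 unhappy · (0,2)N 0/2 unhappy · (0,3)S 1/2 unhappy
Row 1: (1,0)N 1/2 unhappy · (1,1)N 1/3 unhappy · (1,2)S 2/4 unhappy · (1,3)S 2/3 ok
Row 2: (2,1)S 1/2 unhappy · (2,2)S 3/4 ok · (2,3)N 0/3 unhappy
Row 3: (3,0)N 0/1 unhappy · (3,2)S 3/3 ok · (3,3)S 2/3 ok
Row 4: (4,0)S 2/3 ok · (4,1)S 3/3 ok · (4,2)S 3/4 ok · (4,3)S 2/3 ok
Row 5: (5,0)S 2/2 ok · (5,1)S 2/3 ok · (5,2)N 1/3 unhappy · (5,3)N 1/2 unhappy
Unsatisfied: (0,0), (0,2), (0,3), (1,0), (1,1), (1,2), (2,1), (2,3), (3,0), (5,2), (5,3) — 11 in total.

11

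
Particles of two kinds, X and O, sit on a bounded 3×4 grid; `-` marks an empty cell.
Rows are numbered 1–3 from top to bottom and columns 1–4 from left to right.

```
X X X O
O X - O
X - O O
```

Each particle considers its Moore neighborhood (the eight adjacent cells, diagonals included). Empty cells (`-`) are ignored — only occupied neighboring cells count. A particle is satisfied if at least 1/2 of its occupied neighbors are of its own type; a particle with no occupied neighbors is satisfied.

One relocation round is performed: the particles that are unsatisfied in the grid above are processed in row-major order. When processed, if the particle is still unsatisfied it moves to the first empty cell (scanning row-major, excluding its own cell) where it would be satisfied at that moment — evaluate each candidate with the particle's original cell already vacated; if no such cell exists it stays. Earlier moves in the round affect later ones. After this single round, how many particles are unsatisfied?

1

Initially unsatisfied (in order): (2,1).
  (2,1) → (2,3).
Resulting grid:
X X X O
- X O O
X - O O
Unsatisfied now: (1,3).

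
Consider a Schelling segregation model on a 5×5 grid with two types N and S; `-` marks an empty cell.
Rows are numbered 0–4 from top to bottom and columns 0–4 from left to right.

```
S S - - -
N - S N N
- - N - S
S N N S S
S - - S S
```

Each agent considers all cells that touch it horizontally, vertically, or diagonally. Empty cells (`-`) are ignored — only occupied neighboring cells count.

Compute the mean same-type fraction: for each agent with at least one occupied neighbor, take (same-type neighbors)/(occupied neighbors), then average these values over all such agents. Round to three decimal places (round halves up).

0.564

(0,0)S 1/2
(0,1)S 2/3
(1,0)N 0/2
(1,2)S 1/3
(1,3)N 2/4
(1,4)N 1/2
(2,2)N 3/5
(2,4)S 2/4
(3,0)S 1/2
(3,1)N 2/4
(3,2)N 2/4
(3,3)S 4/6
(3,4)S 4/4
(4,0)S 1/2
(4,3)S 3/4
(4,4)S 3/3
Sum over 16 agents: 1/2 + 2/3 + 0/2 + 1/3 + 2/4 + 1/2 + 3/5 + 2/4 + 1/2 + 2/4 + 2/4 + 4/6 + 4/4 + 1/2 + 3/4 + 3/3 = 541/60; mean = 541/60 ÷ 16 = 541/960 = 0.563541… → 0.564.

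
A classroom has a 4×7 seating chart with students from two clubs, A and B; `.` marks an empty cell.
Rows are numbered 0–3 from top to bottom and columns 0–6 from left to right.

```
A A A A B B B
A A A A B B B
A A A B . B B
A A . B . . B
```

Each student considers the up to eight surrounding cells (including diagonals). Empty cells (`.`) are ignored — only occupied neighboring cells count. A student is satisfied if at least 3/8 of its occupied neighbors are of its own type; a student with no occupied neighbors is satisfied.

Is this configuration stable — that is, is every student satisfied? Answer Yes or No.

(0,0)A 3/3 ok
(0,1)A 5/5 ok
(0,2)A 5/5 ok
(0,3)A 3/5 ok
(0,4)B 3/5 ok
(0,5)B 5/5 ok
(0,6)B 3/3 ok
(1,0)A 5/5 ok
(1,1)A 8/8 ok
(1,2)A 7/8 ok
(1,3)A 4/7 ok
(1,4)B 5/7 ok
(1,5)B 7/7 ok
(1,6)B 5/5 ok
(2,0)A 5/5 ok
(2,1)A 7/7 ok
(2,2)A 5/7 ok
(2,3)B 2/5 ok
(2,5)B 5/5 ok
(2,6)B 4/4 ok
(3,0)A 3/3 ok
(3,1)A 4/4 ok
(3,3)B 1/2 ok
(3,6)B 2/2 ok
All meet the threshold, so the configuration is stable.

Yes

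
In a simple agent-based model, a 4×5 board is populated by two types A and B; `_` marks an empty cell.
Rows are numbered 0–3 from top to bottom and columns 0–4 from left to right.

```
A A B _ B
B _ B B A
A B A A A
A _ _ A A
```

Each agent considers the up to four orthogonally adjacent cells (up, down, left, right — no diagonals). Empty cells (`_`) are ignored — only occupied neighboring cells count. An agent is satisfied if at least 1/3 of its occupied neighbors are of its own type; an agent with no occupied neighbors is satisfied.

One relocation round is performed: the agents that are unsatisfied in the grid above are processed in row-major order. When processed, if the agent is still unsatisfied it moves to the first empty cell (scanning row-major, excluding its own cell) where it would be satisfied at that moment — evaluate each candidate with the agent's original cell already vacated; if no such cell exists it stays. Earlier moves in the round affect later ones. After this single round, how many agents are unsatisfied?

Initially unsatisfied (in order): (0,4), (1,0), (2,1).
  (0,4) → (0,3).
  (1,0) → (0,4).
  (2,1) → (1,1).
Resulting grid:
A A B B B
_ B B B A
A _ A A A
A _ _ A A
All satisfied now.

0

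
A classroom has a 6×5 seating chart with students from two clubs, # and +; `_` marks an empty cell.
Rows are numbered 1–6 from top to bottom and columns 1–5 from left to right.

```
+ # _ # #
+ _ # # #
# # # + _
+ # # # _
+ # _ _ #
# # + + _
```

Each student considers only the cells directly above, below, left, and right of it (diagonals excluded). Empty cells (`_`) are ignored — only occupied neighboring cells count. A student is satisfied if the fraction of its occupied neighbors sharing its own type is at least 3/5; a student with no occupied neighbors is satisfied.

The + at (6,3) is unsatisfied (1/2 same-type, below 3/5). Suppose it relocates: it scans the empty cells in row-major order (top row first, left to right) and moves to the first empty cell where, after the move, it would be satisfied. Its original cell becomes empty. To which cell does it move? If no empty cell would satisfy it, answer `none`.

Vacating (6,3). Empty cells in order:
  (1,3): 0/3 same-type → still unsatisfied.
  (2,2): 1/4 same-type → still unsatisfied.
  (3,5): 1/2 same-type → still unsatisfied.
  (4,5): 0/2 same-type → still unsatisfied.
  (5,3): 0/2 same-type → still unsatisfied.
  (5,4): 1/3 same-type → still unsatisfied.
  (6,5): 1/2 same-type → still unsatisfied.

none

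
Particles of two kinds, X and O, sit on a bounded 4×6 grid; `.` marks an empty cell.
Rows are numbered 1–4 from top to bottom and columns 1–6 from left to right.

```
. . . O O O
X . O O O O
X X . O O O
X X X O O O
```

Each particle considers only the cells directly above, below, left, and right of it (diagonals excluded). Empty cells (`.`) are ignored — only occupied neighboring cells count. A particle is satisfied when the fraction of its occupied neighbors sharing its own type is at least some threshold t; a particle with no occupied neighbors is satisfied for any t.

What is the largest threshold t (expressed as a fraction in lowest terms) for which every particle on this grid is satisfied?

(1,4)O 2/2
(1,5)O 3/3
(1,6)O 2/2
(2,1)X 1/1
(2,3)O 1/1
(2,4)O 4/4
(2,5)O 4/4
(2,6)O 3/3
(3,1)X 3/3
(3,2)X 2/2
(3,4)O 3/3
(3,5)O 4/4
(3,6)O 3/3
(4,1)X 2/2
(4,2)X 3/3
(4,3)X 1/2
(4,4)O 2/3
(4,5)O 3/3
(4,6)O 2/2
The smallest same-type fraction is 1/2 at (4,3), which reduces to 1/2. Any threshold above that leaves this particle unsatisfied.

1/2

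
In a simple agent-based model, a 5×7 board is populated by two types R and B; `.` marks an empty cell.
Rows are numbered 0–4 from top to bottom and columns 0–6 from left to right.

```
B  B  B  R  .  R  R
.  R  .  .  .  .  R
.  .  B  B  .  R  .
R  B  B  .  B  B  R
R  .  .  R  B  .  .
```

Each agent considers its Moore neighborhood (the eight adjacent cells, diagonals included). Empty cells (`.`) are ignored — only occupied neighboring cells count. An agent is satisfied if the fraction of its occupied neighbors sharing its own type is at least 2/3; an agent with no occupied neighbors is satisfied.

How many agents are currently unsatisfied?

(0,0)B 1/2 ✗
(0,1)B 2/3 ✓
(0,2)B 1/3 ✗
(0,3)R 0/1 ✗
(0,5)R 2/2 ✓
(0,6)R 2/2 ✓
(1,1)R 0/4 ✗
(1,6)R 3/3 ✓
(2,2)B 3/4 ✓
(2,3)B 3/3 ✓
(2,5)R 2/4 ✗
(3,0)R 1/2 ✗
(3,1)B 2/4 ✗
(3,2)B 3/4 ✓
(3,4)B 3/5 ✗
(3,5)B 2/4 ✗
(3,6)R 1/2 ✗
(4,0)R 1/2 ✗
(4,3)R 0/3 ✗
(4,4)B 2/3 ✓
Unsatisfied: (0,0), (0,2), (0,3), (1,1), (2,5), (3,0), (3,1), (3,4), (3,5), (3,6), (4,0), (4,3) — 12 in total.

12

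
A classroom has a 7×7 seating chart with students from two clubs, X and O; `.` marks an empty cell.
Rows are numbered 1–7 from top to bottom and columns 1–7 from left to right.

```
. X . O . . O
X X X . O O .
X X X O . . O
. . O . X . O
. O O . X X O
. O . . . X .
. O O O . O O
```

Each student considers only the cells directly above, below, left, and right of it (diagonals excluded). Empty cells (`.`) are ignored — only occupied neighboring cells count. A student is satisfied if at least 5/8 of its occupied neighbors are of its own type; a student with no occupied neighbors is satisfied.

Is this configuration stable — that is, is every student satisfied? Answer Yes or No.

No

(1,2)X 1/1 ✓
(1,4)O 0/0 ✓
(1,7)O 0/0 ✓
(2,1)X 2/2 ✓
(2,2)X 4/4 ✓
(2,3)X 2/2 ✓
(2,5)O 1/1 ✓
(2,6)O 1/1 ✓
(3,1)X 2/2 ✓
(3,2)X 3/3 ✓
(3,3)X 2/4 ✗
(3,4)O 0/1 ✗
(3,7)O 1/1 ✓
(4,3)O 1/2 ✗
(4,5)X 1/1 ✓
(4,7)O 2/2 ✓
(5,2)O 2/2 ✓
(5,3)O 2/2 ✓
(5,5)X 2/2 ✓
(5,6)X 2/3 ✓
(5,7)O 1/2 ✗
(6,2)O 2/2 ✓
(6,6)X 1/2 ✗
(7,2)O 2/2 ✓
(7,3)O 2/2 ✓
(7,4)O 1/1 ✓
(7,6)O 1/2 ✗
(7,7)O 1/1 ✓
For instance (3,3) has only 2/4 same-type neighbors, below 5/8.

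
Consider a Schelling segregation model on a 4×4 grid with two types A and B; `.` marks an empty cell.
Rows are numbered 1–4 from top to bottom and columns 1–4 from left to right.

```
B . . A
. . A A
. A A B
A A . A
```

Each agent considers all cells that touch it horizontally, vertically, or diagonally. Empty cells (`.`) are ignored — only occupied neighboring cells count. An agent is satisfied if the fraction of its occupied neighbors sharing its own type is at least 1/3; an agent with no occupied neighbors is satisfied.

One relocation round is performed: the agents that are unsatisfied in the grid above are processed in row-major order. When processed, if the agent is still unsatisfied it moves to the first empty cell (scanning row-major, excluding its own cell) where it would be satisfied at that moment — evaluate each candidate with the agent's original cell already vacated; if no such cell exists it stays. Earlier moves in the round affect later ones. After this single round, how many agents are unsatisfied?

0

Initially unsatisfied (in order): (3,4).
  (3,4) → (1,2).
Resulting grid:
B B . A
. . A A
. A A .
A A . A
All satisfied now.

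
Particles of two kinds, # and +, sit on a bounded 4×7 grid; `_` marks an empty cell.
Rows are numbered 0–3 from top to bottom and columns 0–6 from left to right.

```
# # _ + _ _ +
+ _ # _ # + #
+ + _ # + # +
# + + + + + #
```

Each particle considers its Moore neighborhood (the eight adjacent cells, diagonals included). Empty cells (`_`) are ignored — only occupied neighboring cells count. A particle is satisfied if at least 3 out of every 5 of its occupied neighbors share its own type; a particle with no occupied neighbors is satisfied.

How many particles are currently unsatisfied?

14

Row 0: (0,0)# 1/2 unhappy · (0,1)# 2/3 ok · (0,3)+ 0/2 unhappy · (0,6)+ 1/2 unhappy
Row 1: (1,0)+ 2/4 unhappy · (1,2)# 2/4 unhappy · (1,4)# 2/5 unhappy · (1,5)+ 3/6 unhappy · (1,6)# 1/4 unhappy
Row 2: (2,0)+ 3/4 ok · (2,1)+ 4/6 ok · (2,3)# 2/6 unhappy · (2,4)+ 4/7 unhappy · (2,5)# 3/8 unhappy · (2,6)+ 2/5 unhappy
Row 3: (3,0)# 0/3 unhappy · (3,1)+ 3/4 ok · (3,2)+ 3/4 ok · (3,3)+ 3/4 ok · (3,4)+ 3/5 ok · (3,5)+ 3/5 ok · (3,6)# 1/3 unhappy
Unsatisfied: (0,0), (0,3), (0,6), (1,0), (1,2), (1,4), (1,5), (1,6), (2,3), (2,4), (2,5), (2,6), (3,0), (3,6) — 14 in total.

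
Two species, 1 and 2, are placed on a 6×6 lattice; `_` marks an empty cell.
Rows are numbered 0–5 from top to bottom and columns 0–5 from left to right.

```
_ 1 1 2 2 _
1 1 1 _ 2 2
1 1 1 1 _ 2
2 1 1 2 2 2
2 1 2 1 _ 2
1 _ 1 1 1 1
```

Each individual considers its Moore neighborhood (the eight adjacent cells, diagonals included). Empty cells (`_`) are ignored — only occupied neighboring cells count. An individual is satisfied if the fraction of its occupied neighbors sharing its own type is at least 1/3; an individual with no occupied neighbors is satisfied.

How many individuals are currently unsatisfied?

3

(0,1)1 4/4 ✓
(0,2)1 3/4 ✓
(0,3)2 2/4 ✓
(0,4)2 3/3 ✓
(1,0)1 4/4 ✓
(1,1)1 7/7 ✓
(1,2)1 6/7 ✓
(1,4)2 4/5 ✓
(1,5)2 3/3 ✓
(2,0)1 4/5 ✓
(2,1)1 7/8 ✓
(2,2)1 6/7 ✓
(2,3)1 3/6 ✓
(2,5)2 4/4 ✓
(3,0)2 1/5 ✗
(3,1)1 5/8 ✓
(3,2)1 6/8 ✓
(3,3)2 2/6 ✓
(3,4)2 4/6 ✓
(3,5)2 3/3 ✓
(4,0)2 1/4 ✗
(4,1)1 4/7 ✓
(4,2)2 1/7 ✗
(4,3)1 4/7 ✓
(4,5)2 2/4 ✓
(5,0)1 1/2 ✓
(5,2)1 3/4 ✓
(5,3)1 3/4 ✓
(5,4)1 3/4 ✓
(5,5)1 1/2 ✓
Unsatisfied: (3,0), (4,0), (4,2) — 3 in total.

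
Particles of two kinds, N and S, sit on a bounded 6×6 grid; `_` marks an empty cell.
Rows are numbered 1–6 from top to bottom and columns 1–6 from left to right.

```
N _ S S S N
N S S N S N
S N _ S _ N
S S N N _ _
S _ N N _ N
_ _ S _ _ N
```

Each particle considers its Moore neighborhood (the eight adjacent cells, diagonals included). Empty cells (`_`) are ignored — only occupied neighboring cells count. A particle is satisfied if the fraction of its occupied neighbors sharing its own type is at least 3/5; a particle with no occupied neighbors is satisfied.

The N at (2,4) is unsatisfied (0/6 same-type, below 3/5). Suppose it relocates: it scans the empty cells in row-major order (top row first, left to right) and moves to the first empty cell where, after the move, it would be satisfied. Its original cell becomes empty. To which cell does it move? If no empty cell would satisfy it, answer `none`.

Vacating (2,4). Empty cells in order:
  (1,2): 2/5 same-type → still unsatisfied.
  (3,3): 3/7 same-type → still unsatisfied.
  (3,5): 3/5 same-type → satisfied — stop here.

(3,5)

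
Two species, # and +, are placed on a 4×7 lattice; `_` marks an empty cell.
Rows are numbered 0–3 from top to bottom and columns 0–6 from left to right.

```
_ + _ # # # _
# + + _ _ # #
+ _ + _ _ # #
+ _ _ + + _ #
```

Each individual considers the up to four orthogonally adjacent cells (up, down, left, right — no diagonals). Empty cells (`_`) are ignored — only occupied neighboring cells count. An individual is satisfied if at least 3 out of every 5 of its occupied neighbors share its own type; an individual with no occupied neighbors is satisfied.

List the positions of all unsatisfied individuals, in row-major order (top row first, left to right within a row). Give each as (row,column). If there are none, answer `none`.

(0,1)+ 1/1 ✓
(0,3)# 1/1 ✓
(0,4)# 2/2 ✓
(0,5)# 2/2 ✓
(1,0)# 0/2 ✗
(1,1)+ 2/3 ✓
(1,2)+ 2/2 ✓
(1,5)# 3/3 ✓
(1,6)# 2/2 ✓
(2,0)+ 1/2 ✗
(2,2)+ 1/1 ✓
(2,5)# 2/2 ✓
(2,6)# 3/3 ✓
(3,0)+ 1/1 ✓
(3,3)+ 1/1 ✓
(3,4)+ 1/1 ✓
(3,6)# 1/1 ✓

(1,0), (2,0)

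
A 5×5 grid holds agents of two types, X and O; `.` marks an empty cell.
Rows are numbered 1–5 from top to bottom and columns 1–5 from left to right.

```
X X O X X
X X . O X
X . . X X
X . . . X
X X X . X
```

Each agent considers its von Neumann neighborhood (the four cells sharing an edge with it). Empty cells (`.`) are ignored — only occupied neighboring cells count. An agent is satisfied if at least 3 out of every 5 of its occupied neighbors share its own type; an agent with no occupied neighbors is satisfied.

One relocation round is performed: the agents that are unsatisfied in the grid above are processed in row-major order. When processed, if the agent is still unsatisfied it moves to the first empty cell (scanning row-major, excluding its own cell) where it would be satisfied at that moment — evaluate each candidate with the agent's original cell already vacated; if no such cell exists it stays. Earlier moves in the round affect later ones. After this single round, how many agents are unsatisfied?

2

Initially unsatisfied (in order): (1,3), (1,4), (2,4), (3,4).
  (1,3): no empty cell satisfies it; stays.
  (1,4) → (3,2).
  (2,4): no empty cell satisfies it; stays.
  (3,4) → (3,3).
Resulting grid:
X X O . X
X X . O X
X X X . X
X . . . X
X X X . X
Unsatisfied now: (1,3), (2,4).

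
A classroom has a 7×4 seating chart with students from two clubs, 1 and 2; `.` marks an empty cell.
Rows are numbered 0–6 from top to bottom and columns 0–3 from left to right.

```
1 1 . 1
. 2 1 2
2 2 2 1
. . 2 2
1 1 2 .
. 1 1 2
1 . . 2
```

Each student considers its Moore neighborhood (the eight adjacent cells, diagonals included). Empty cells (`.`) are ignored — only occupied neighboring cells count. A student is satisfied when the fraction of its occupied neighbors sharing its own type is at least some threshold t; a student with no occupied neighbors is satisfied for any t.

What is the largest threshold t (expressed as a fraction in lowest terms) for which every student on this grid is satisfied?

Row 0: (0,0)1 1/2 · (0,1)1 2/3 · (0,3)1 1/2
Row 1: (1,1)2 3/6 · (1,2)1 3/7 · (1,3)2 1/4
Row 2: (2,0)2 2/2 · (2,1)2 4/5 · (2,2)2 5/7 · (2,3)1 1/5
Row 3: (3,2)2 4/6 · (3,3)2 3/4
Row 4: (4,0)1 2/2 · (4,1)1 3/5 · (4,2)2 3/6
Row 5: (5,1)1 4/5 · (5,2)1 2/5 · (5,3)2 2/3
Row 6: (6,0)1 1/1 · (6,3)2 1/2
The smallest same-type fraction is 1/5 at (2,3), which reduces to 1/5. Any threshold above that leaves this student unsatisfied.

1/5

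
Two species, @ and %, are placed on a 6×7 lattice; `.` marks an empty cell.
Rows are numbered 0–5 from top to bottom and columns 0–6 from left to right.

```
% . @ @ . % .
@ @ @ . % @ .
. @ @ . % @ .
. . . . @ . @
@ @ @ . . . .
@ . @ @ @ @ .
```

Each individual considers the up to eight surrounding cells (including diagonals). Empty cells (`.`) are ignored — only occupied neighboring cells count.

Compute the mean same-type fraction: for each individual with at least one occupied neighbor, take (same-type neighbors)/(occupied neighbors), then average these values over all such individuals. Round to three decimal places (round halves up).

0.768

(0,0)% 0/2
(0,2)@ 3/3
(0,3)@ 2/3
(0,5)% 1/2
(1,0)@ 2/3
(1,1)@ 5/6
(1,2)@ 5/5
(1,4)% 2/5
(1,5)@ 1/4
(2,1)@ 4/4
(2,2)@ 3/3
(2,4)% 1/4
(2,5)@ 3/5
(3,4)@ 1/2
(3,6)@ 1/1
(4,0)@ 2/2
(4,1)@ 4/4
(4,2)@ 3/3
(5,0)@ 2/2
(5,2)@ 3/3
(5,3)@ 3/3
(5,4)@ 2/2
(5,5)@ 1/1
Sum over 23 individuals: 0/2 + 3/3 + 2/3 + 1/2 + 2/3 + 5/6 + 5/5 + 2/5 + 1/4 + 4/4 + 3/3 + 1/4 + 3/5 + 1/2 + 1/1 + 2/2 + 4/4 + 3/3 + 2/2 + 3/3 + 3/3 + 2/2 + 1/1 = 53/3; mean = 53/3 ÷ 23 = 53/69 = 0.768115… → 0.768.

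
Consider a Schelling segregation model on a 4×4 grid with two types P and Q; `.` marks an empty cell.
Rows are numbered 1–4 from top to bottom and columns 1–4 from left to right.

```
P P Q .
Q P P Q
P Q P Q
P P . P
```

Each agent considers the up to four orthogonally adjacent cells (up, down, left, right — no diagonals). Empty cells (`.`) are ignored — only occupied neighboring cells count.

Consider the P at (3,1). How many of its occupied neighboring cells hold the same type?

1

Occupied neighbors of (3,1): (2,1)=Q, (4,1)=P, (3,2)=Q.
Same type (P): 1 of 3.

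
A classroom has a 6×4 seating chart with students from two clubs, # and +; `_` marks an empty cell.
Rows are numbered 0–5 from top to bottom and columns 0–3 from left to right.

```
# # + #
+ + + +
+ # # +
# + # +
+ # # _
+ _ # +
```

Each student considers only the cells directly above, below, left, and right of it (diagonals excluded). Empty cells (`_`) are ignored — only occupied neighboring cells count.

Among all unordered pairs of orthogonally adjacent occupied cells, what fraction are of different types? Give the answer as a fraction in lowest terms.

9/16

Scan each occupied cell's neighbors to the right and below so each pair is counted once.
Row 0: #(0,0)–#(0,1)= #(0,0)–+(1,0)≠ #(0,1)–+(0,2)≠ #(0,1)–+(1,1)≠ +(0,2)–#(0,3)≠ +(0,2)–+(1,2)= #(0,3)–+(1,3)≠  → 5/7 unlike.
Row 1: +(1,0)–+(1,1)= +(1,0)–+(2,0)= +(1,1)–+(1,2)= +(1,1)–#(2,1)≠ +(1,2)–+(1,3)= +(1,2)–#(2,2)≠ +(1,3)–+(2,3)=  → 2/7 unlike.
Row 2: +(2,0)–#(2,1)≠ +(2,0)–#(3,0)≠ #(2,1)–#(2,2)= #(2,1)–+(3,1)≠ #(2,2)–+(2,3)≠ #(2,2)–#(3,2)= +(2,3)–+(3,3)=  → 4/7 unlike.
Row 3: #(3,0)–+(3,1)≠ #(3,0)–+(4,0)≠ +(3,1)–#(3,2)≠ +(3,1)–#(4,1)≠ #(3,2)–+(3,3)≠ #(3,2)–#(4,2)=  → 5/6 unlike.
Row 4: +(4,0)–#(4,1)≠ +(4,0)–+(5,0)= #(4,1)–#(4,2)= #(4,2)–#(5,2)=  → 1/4 unlike.
Row 5: #(5,2)–+(5,3)≠  → 1/1 unlike.
Total adjacent occupied pairs: 32; unlike-type pairs: 18.
18/32 reduces to 9/16.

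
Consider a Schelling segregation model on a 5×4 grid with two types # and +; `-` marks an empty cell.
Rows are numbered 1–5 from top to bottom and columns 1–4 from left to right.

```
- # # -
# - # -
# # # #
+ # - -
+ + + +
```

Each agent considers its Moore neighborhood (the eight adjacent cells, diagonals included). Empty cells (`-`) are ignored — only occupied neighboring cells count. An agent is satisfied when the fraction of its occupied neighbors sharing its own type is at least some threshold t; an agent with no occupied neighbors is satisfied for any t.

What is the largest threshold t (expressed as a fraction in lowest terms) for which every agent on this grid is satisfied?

Row 1: (1,2)# 3/3 · (1,3)# 2/2
Row 2: (2,1)# 3/3 · (2,3)# 5/5
Row 3: (3,1)# 3/4 · (3,2)# 5/6 · (3,3)# 4/4 · (3,4)# 2/2
Row 4: (4,1)+ 2/5 · (4,2)# 3/7
Row 5: (5,1)+ 2/3 · (5,2)+ 3/4 · (5,3)+ 2/3 · (5,4)+ 1/1
The smallest same-type fraction is 2/5 at (4,1), which reduces to 2/5. Any threshold above that leaves this agent unsatisfied.

2/5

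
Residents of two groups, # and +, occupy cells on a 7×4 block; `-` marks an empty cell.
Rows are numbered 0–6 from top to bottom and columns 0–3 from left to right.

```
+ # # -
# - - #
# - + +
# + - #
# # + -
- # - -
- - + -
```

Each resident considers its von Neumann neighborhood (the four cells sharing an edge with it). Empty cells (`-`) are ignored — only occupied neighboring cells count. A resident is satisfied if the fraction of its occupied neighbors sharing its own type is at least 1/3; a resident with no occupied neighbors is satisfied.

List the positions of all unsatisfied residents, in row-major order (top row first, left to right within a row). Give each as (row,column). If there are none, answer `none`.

(0,0), (1,3), (3,1), (3,3), (4,2)

(0,0)+ 0/2 ✗
(0,1)# 1/2 ✓
(0,2)# 1/1 ✓
(1,0)# 1/2 ✓
(1,3)# 0/1 ✗
(2,0)# 2/2 ✓
(2,2)+ 1/1 ✓
(2,3)+ 1/3 ✓
(3,0)# 2/3 ✓
(3,1)+ 0/2 ✗
(3,3)# 0/1 ✗
(4,0)# 2/2 ✓
(4,1)# 2/4 ✓
(4,2)+ 0/1 ✗
(5,1)# 1/1 ✓
(6,2)+ 0/0 ✓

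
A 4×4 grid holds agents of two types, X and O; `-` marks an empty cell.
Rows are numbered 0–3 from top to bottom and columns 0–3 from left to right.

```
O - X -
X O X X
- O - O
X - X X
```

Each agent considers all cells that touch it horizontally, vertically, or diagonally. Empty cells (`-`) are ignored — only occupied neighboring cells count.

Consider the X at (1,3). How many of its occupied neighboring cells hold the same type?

Occupied neighbors of (1,3): (0,2)=X, (1,2)=X, (2,3)=O.
Same type (X): 2 of 3.

2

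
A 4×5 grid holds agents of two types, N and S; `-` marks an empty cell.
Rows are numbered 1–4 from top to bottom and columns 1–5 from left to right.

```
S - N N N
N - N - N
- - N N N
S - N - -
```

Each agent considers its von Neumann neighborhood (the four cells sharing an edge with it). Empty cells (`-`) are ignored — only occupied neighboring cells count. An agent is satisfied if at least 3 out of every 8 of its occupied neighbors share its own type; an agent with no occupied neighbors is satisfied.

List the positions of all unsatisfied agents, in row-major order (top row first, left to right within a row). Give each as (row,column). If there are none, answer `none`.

(1,1)S 0/1 not
(1,3)N 2/2 satisfied
(1,4)N 2/2 satisfied
(1,5)N 2/2 satisfied
(2,1)N 0/1 not
(2,3)N 2/2 satisfied
(2,5)N 2/2 satisfied
(3,3)N 3/3 satisfied
(3,4)N 2/2 satisfied
(3,5)N 2/2 satisfied
(4,1)S 0/0 satisfied
(4,3)N 1/1 satisfied

(1,1), (2,1)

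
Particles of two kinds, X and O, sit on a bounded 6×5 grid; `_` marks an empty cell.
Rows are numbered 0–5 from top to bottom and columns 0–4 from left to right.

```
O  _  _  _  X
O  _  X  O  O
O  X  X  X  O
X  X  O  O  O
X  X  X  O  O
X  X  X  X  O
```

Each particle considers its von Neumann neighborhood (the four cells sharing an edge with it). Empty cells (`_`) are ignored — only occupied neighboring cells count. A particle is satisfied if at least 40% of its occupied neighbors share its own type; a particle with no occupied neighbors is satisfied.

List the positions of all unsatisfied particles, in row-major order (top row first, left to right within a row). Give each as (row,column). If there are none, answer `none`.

(0,4), (1,3), (2,0), (2,3), (3,2), (5,3)

Row 0: (0,0)O 1/1 ok · (0,4)X 0/1 unhappy
Row 1: (1,0)O 2/2 ok · (1,2)X 1/2 ok · (1,3)O 1/3 unhappy · (1,4)O 2/3 ok
Row 2: (2,0)O 1/3 unhappy · (2,1)X 2/3 ok · (2,2)X 3/4 ok · (2,3)X 1/4 unhappy · (2,4)O 2/3 ok
Row 3: (3,0)X 2/3 ok · (3,1)X 3/4 ok · (3,2)O 1/4 unhappy · (3,3)O 3/4 ok · (3,4)O 3/3 ok
Row 4: (4,0)X 3/3 ok · (4,1)X 4/4 ok · (4,2)X 2/4 ok · (4,3)O 2/4 ok · (4,4)O 3/3 ok
Row 5: (5,0)X 2/2 ok · (5,1)X 3/3 ok · (5,2)X 3/3 ok · (5,3)X 1/3 unhappy · (5,4)O 1/2 ok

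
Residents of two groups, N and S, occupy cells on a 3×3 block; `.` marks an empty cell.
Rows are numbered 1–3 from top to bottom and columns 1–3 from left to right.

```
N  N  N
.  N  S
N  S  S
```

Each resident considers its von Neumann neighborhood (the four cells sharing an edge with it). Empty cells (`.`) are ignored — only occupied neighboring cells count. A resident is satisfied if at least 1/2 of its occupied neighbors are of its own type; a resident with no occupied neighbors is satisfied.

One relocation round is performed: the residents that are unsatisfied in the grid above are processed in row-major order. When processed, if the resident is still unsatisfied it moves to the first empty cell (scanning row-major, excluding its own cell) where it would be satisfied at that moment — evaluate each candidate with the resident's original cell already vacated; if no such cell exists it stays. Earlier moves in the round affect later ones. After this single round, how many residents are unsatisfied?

0

Initially unsatisfied (in order): (2,2), (2,3), (3,1), (3,2).
  (2,2) → (2,1).
  (2,3): now satisfied by earlier moves; stays.
  (3,1): now satisfied by earlier moves; stays.
  (3,2): now satisfied by earlier moves; stays.
Resulting grid:
N N N
N . S
N S S
All satisfied now.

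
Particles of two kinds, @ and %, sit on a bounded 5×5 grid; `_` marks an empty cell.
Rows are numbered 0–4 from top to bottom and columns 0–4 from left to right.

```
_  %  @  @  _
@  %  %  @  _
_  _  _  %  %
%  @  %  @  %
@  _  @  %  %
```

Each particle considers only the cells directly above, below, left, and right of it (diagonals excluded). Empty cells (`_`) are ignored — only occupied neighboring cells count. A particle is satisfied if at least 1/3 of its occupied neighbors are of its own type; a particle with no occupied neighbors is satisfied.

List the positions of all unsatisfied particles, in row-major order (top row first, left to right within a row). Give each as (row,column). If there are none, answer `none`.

(1,0), (3,0), (3,1), (3,2), (3,3), (4,0), (4,2)

(0,1)% 1/2 ✓
(0,2)@ 1/3 ✓
(0,3)@ 2/2 ✓
(1,0)@ 0/1 ✗
(1,1)% 2/3 ✓
(1,2)% 1/3 ✓
(1,3)@ 1/3 ✓
(2,3)% 1/3 ✓
(2,4)% 2/2 ✓
(3,0)% 0/2 ✗
(3,1)@ 0/2 ✗
(3,2)% 0/3 ✗
(3,3)@ 0/4 ✗
(3,4)% 2/3 ✓
(4,0)@ 0/1 ✗
(4,2)@ 0/2 ✗
(4,3)% 1/3 ✓
(4,4)% 2/2 ✓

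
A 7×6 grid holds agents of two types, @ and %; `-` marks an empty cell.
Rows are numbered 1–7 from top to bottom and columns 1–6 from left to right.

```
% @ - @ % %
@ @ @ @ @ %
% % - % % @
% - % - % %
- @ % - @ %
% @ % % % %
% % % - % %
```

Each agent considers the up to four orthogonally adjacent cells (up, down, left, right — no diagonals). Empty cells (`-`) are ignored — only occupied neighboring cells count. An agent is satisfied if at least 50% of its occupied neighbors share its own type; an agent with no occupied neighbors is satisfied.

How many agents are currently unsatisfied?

Row 1: (1,1)% 0/2 ✗ · (1,2)@ 1/2 ✓ · (1,4)@ 1/2 ✓ · (1,5)% 1/3 ✗ · (1,6)% 2/2 ✓
Row 2: (2,1)@ 1/3 ✗ · (2,2)@ 3/4 ✓ · (2,3)@ 2/2 ✓ · (2,4)@ 3/4 ✓ · (2,5)@ 1/4 ✗ · (2,6)% 1/3 ✗
Row 3: (3,1)% 2/3 ✓ · (3,2)% 1/2 ✓ · (3,4)% 1/2 ✓ · (3,5)% 2/4 ✓ · (3,6)@ 0/3 ✗
Row 4: (4,1)% 1/1 ✓ · (4,3)% 1/1 ✓ · (4,5)% 2/3 ✓ · (4,6)% 2/3 ✓
Row 5: (5,2)@ 1/2 ✓ · (5,3)% 2/3 ✓ · (5,5)@ 0/3 ✗ · (5,6)% 2/3 ✓
Row 6: (6,1)% 1/2 ✓ · (6,2)@ 1/4 ✗ · (6,3)% 3/4 ✓ · (6,4)% 2/2 ✓ · (6,5)% 3/4 ✓ · (6,6)% 3/3 ✓
Row 7: (7,1)% 2/2 ✓ · (7,2)% 2/3 ✓ · (7,3)% 2/2 ✓ · (7,5)% 2/2 ✓ · (7,6)% 2/2 ✓
Unsatisfied: (1,1), (1,5), (2,1), (2,5), (2,6), (3,6), (5,5), (6,2) — 8 in total.

8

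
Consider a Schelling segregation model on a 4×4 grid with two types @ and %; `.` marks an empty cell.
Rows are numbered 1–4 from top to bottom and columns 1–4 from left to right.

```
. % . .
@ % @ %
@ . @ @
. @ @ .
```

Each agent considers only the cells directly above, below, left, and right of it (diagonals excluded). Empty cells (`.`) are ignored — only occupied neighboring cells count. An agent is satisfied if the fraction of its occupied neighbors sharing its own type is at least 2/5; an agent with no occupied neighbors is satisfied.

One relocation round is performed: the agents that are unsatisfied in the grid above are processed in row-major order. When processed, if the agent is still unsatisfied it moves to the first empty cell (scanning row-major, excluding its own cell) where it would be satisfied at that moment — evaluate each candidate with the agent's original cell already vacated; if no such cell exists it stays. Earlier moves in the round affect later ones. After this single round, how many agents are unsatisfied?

0

Initially unsatisfied (in order): (2,2), (2,3), (2,4).
  (2,2) → (1,1).
  (2,3): now satisfied by earlier moves; stays.
  (2,4) → (1,3).
Resulting grid:
% % % .
@ . @ .
@ . @ @
. @ @ .
All satisfied now.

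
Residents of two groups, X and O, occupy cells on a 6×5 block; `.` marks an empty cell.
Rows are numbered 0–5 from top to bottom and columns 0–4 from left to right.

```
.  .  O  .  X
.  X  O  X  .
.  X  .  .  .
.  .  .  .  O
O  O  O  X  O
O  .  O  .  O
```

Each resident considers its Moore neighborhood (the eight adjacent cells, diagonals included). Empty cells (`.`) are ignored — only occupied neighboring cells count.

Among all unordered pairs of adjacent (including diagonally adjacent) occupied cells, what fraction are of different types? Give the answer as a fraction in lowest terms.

10/21

Scan each occupied cell's neighbors to the right and below (and the two forward diagonals) so each pair is counted once.
Row 0: O(0,2)–O(1,2)= O(0,2)–X(1,3)≠ O(0,2)–X(1,1)≠ X(0,4)–X(1,3)=  → 2/4 unlike.
Row 1: X(1,1)–O(1,2)≠ X(1,1)–X(2,1)= O(1,2)–X(1,3)≠ O(1,2)–X(2,1)≠  → 3/4 unlike.
Row 3: O(3,4)–O(4,4)= O(3,4)–X(4,3)≠  → 1/2 unlike.
Row 4: O(4,0)–O(4,1)= O(4,0)–O(5,0)= O(4,1)–O(4,2)= O(4,1)–O(5,2)= O(4,1)–O(5,0)= O(4,2)–X(4,3)≠ O(4,2)–O(5,2)= X(4,3)–O(4,4)≠ X(4,3)–O(5,4)≠ X(4,3)–O(5,2)≠ O(4,4)–O(5,4)=  → 4/11 unlike.
Total adjacent occupied pairs: 21; unlike-type pairs: 10.
10/21 is already in lowest terms.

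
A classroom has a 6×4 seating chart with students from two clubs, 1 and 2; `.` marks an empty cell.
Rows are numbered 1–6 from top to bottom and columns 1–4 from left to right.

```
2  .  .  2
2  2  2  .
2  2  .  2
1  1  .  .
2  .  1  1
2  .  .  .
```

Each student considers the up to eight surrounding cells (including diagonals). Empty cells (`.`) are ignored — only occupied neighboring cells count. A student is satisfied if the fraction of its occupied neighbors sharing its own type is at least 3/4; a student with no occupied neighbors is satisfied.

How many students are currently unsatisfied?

5

Row 1: (1,1)2 2/2 satisfied · (1,4)2 1/1 satisfied
Row 2: (2,1)2 4/4 satisfied · (2,2)2 5/5 satisfied · (2,3)2 4/4 satisfied
Row 3: (3,1)2 3/5 not · (3,2)2 4/6 not · (3,4)2 1/1 satisfied
Row 4: (4,1)1 1/4 not · (4,2)1 2/5 not
Row 5: (5,1)2 1/3 not · (5,3)1 2/2 satisfied · (5,4)1 1/1 satisfied
Row 6: (6,1)2 1/1 satisfied
Unsatisfied: (3,1), (3,2), (4,1), (4,2), (5,1) — 5 in total.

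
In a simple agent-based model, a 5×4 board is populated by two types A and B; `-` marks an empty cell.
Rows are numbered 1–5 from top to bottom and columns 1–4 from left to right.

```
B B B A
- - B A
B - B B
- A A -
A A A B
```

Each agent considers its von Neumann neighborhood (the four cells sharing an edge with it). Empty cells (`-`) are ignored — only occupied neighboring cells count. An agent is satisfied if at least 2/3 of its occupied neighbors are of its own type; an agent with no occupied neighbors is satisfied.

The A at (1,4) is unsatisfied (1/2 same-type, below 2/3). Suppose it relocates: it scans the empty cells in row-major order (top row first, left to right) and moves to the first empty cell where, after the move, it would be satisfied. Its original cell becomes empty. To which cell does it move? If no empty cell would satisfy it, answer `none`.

Vacating (1,4). Empty cells in order:
  (2,1): 0/2 same-type → still unsatisfied.
  (2,2): 0/2 same-type → still unsatisfied.
  (3,2): 1/3 same-type → still unsatisfied.
  (4,1): 2/3 same-type → satisfied — stop here.

(4,1)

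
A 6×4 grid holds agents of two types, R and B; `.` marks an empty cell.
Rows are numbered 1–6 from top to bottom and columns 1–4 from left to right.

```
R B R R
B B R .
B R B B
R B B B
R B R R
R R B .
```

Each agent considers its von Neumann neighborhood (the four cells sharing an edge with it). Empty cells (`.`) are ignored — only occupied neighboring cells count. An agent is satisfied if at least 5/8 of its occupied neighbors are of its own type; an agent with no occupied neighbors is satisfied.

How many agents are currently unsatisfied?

Row 1: (1,1)R 0/2 ✗ · (1,2)B 1/3 ✗ · (1,3)R 2/3 ✓ · (1,4)R 1/1 ✓
Row 2: (2,1)B 2/3 ✓ · (2,2)B 2/4 ✗ · (2,3)R 1/3 ✗
Row 3: (3,1)B 1/3 ✗ · (3,2)R 0/4 ✗ · (3,3)B 2/4 ✗ · (3,4)B 2/2 ✓
Row 4: (4,1)R 1/3 ✗ · (4,2)B 2/4 ✗ · (4,3)B 3/4 ✓ · (4,4)B 2/3 ✓
Row 5: (5,1)R 2/3 ✓ · (5,2)B 1/4 ✗ · (5,3)R 1/4 ✗ · (5,4)R 1/2 ✗
Row 6: (6,1)R 2/2 ✓ · (6,2)R 1/3 ✗ · (6,3)B 0/2 ✗
Unsatisfied: (1,1), (1,2), (2,2), (2,3), (3,1), (3,2), (3,3), (4,1), (4,2), (5,2), (5,3), (5,4), (6,2), (6,3) — 14 in total.

14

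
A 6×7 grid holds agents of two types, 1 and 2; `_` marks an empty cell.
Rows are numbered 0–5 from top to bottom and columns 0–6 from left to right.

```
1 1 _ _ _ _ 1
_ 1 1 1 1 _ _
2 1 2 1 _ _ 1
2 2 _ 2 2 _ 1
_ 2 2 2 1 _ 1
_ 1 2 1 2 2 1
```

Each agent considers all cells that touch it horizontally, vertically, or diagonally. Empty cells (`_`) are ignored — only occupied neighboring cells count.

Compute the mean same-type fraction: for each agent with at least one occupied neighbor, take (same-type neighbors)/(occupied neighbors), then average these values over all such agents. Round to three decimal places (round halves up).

0.620

Row 0: (0,0)1 2/2 · (0,1)1 3/3 · (0,6)1 — no occupied neighbors
Row 1: (1,1)1 4/6 · (1,2)1 5/6 · (1,3)1 3/4 · (1,4)1 2/2
Row 2: (2,0)2 2/4 · (2,1)1 2/6 · (2,2)2 2/7 · (2,3)1 3/6 · (2,6)1 1/1
Row 3: (3,0)2 3/4 · (3,1)2 5/6 · (3,3)2 4/6 · (3,4)2 2/4 · (3,6)1 2/2
Row 4: (4,1)2 4/5 · (4,2)2 5/7 · (4,3)2 5/7 · (4,4)1 1/6 · (4,6)1 2/3
Row 5: (5,1)1 0/3 · (5,2)2 3/5 · (5,3)1 1/5 · (5,4)2 2/4 · (5,5)2 1/4 · (5,6)1 1/2
Sum over 27 agents: 2/2 + 3/3 + 4/6 + 5/6 + 3/4 + 2/2 + 2/4 + 2/6 + 2/7 + 3/6 + 1/1 + 3/4 + 5/6 + 4/6 + 2/4 + 2/2 + 4/5 + 5/7 + 5/7 + 1/6 + 2/3 + 0/3 + 3/5 + 1/5 + 2/4 + 1/4 + 1/2 = 7027/420; mean = 7027/420 ÷ 27 = 7027/11340 = 0.619664… → 0.620.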